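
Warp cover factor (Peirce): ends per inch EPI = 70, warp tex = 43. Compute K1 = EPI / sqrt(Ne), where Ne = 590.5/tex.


Formula: K1 = EPI / sqrt(Ne), with Ne = 590.5 / tex_warp
Step 1: Ne = 590.5 / 43 = 13.733
Step 2: sqrt(Ne) = sqrt(13.733) = 3.7058
Step 3: K1 = 70 / 3.7058 = 18.9

18.9


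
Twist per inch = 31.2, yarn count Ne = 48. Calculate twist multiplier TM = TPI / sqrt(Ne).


Formula: TM = TPI / sqrt(Ne)
Step 1: sqrt(Ne) = sqrt(48) = 6.9282
Step 2: TM = 31.2 / 6.9282 = 4.50

4.50 TM


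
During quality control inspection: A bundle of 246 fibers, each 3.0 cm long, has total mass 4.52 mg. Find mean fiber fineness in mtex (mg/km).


Formula: fineness (mtex) = mass (mg) / total length (km) = (mass_mg / total_length_m) * 1000
Step 1: Convert fiber length: 3.0 cm = 0.03 m
Step 2: Total fiber length = 246 * 0.03 = 7.38 m
Step 3: Linear density = 4.52 mg / 7.38 m = 0.6125 mg/m
Step 4: fineness = 0.6125 * 1000 = 612.5 mtex

612.5 mtex


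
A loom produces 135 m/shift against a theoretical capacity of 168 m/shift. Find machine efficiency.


Formula: Efficiency% = (Actual output / Theoretical output) * 100
Efficiency% = (135 / 168) * 100
Efficiency% = 0.803571 * 100 = 80.3571% ≈ 80.4%

80.4%


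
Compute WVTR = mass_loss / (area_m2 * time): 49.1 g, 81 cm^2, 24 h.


Formula: WVTR = mass_loss / (area * time)
Step 1: Convert area: 81 cm^2 = 0.0081 m^2
Step 2: WVTR = 49.1 g / (0.0081 m^2 * 24 h)
Step 3: WVTR = 49.1 / 0.1944 = 252.6 g/m^2/h

252.6 g/m^2/h


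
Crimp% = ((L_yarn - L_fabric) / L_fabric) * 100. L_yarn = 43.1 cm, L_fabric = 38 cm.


Formula: Crimp% = ((L_yarn - L_fabric) / L_fabric) * 100
Step 1: Extension = 43.1 - 38 = 5.1 cm
Step 2: Crimp% = (5.1 / 38) * 100
Step 3: Crimp% = 0.134211 * 100 = 13.4211% ≈ 13.4%

13.4%


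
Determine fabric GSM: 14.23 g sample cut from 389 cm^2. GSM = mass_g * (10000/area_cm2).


Formula: GSM = mass_g / area_m2
Step 1: Convert area: 389 cm^2 = 389 / 10000 = 0.0389 m^2
Step 2: GSM = 14.23 g / 0.0389 m^2 = 365.8 g/m^2

365.8 g/m^2


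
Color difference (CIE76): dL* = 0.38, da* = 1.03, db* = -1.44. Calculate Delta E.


Formula: Delta E = sqrt(dL*^2 + da*^2 + db*^2)
Step 1: dL*^2 = 0.38^2 = 0.1444
Step 2: da*^2 = 1.03^2 = 1.0609
Step 3: db*^2 = (-1.44)^2 = 2.0736
Step 4: Sum = 0.1444 + 1.0609 + 2.0736 = 3.2789
Step 5: Delta E = sqrt(3.2789) = 1.81

1.81 Delta E


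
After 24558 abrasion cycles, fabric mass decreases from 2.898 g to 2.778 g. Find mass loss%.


Formula: Mass loss% = ((m_before - m_after) / m_before) * 100
Step 1: Mass loss = 2.898 - 2.778 = 0.12 g
Step 2: Ratio = 0.12 / 2.898 = 0.0414079
Step 3: Mass loss% = 0.0414079 * 100 = 4.14079% ≈ 4.14%

4.14%


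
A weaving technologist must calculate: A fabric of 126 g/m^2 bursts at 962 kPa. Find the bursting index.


Formula: Bursting Index = Bursting Strength / Fabric GSM
BI = 962 kPa / 126 g/m^2
BI = 7.635 kPa/(g/m^2)

7.635 kPa/(g/m^2)


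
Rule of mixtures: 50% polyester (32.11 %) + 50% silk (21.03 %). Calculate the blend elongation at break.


Formula: Blend property = (fraction_A * property_A) + (fraction_B * property_B)
Step 1: Contribution A = 50/100 * 32.11 % = 16.055 %
Step 2: Contribution B = 50/100 * 21.03 % = 10.515 %
Step 3: Blend elongation at break = 16.055 + 10.515 = 26.57 %

26.57 %


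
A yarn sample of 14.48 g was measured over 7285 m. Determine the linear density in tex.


Formula: Tex = (mass_g / length_m) * 1000
Substituting: Tex = (14.48 / 7285) * 1000
Intermediate: 14.48 / 7285 = 0.00198765 g/m
Tex = 0.00198765 * 1000 = 1.99 tex

1.99 tex


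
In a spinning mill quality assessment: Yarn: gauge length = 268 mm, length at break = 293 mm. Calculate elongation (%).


Formula: Elongation (%) = ((L_break - L0) / L0) * 100
Step 1: Extension = 293 - 268 = 25 mm
Step 2: Elongation = (25 / 268) * 100
Step 3: Elongation = 0.093284 * 100 = 9.3284% ≈ 9.3%

9.3%


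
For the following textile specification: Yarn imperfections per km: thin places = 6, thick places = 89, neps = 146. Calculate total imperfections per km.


Formula: Total = thin places + thick places + neps
Total = 6 + 89 + 146
Total = 241 imperfections/km

241 imperfections/km


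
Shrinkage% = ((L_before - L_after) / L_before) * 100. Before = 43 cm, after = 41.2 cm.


Formula: Shrinkage% = ((L_before - L_after) / L_before) * 100
Step 1: Shrinkage = 43 - 41.2 = 1.8 cm
Step 2: Shrinkage% = (1.8 / 43) * 100
Step 3: Shrinkage% = 0.04186 * 100 = 4.186% ≈ 4.2%

4.2%


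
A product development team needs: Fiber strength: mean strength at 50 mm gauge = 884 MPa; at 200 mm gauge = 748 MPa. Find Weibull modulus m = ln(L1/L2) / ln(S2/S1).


Formula: m = ln(L1/L2) / ln(S2/S1)
Step 1: ln(L1/L2) = ln(50/200) = -1.38629
Step 2: S2/S1 = 748/884 = 0.84615
Step 3: ln(S2/S1) = ln(0.84615) = -0.16706
Step 4: m = -1.38629 / -0.16706 = 8.30

8.30 (Weibull m)


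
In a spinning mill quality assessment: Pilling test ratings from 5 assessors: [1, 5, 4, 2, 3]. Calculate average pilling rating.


Formula: Mean = sum / count
Sum = 1 + 5 + 4 + 2 + 3 = 15
Mean = 15 / 5 = 3.0

3.0


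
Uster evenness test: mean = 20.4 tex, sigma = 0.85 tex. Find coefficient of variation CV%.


Formula: CV% = (standard deviation / mean) * 100
Step 1: Ratio = 0.85 / 20.4 = 0.041667
Step 2: CV% = 0.041667 * 100 = 4.1667% ≈ 4.2%

4.2%


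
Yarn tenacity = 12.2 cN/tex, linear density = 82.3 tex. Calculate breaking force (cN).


Formula: Breaking force = Tenacity * Linear density
F = 12.2 cN/tex * 82.3 tex
F = 1004.06 cN

1004.06 cN


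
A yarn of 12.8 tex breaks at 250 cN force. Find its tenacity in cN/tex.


Formula: Tenacity = Breaking force / Linear density
Tenacity = 250 cN / 12.8 tex
Tenacity = 19.53 cN/tex

19.53 cN/tex


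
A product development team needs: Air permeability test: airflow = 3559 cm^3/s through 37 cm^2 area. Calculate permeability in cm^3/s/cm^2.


Formula: Air Permeability = Airflow / Test Area
AP = 3559 cm^3/s / 37 cm^2
AP = 96.2 cm^3/s/cm^2

96.2 cm^3/s/cm^2


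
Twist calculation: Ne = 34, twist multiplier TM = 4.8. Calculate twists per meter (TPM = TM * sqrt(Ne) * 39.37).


Formula: TPM = TM * sqrt(Ne) * 39.37
Step 1: sqrt(Ne) = sqrt(34) = 5.831
Step 2: TM * sqrt(Ne) = 4.8 * 5.831 = 27.9888
Step 3: TPM = 27.9888 * 39.37 = 1102 twists/m

1102 twists/m


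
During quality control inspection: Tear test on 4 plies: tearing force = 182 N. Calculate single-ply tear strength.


Formula: Per-ply strength = Total force / Number of plies
Per-ply = 182 N / 4
Per-ply = 45.5 N

45.5 N


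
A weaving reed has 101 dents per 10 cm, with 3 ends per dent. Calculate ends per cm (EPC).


Formula: EPC = (dents per 10 cm * ends per dent) / 10
Step 1: Total ends per 10 cm = 101 * 3 = 303
Step 2: EPC = 303 / 10 = 30.3 ends/cm

30.3 ends/cm


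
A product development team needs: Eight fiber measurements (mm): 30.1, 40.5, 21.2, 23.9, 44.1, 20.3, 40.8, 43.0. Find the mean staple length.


Formula: Mean = sum of lengths / count
Sum = 30.1 + 40.5 + 21.2 + 23.9 + 44.1 + 20.3 + 40.8 + 43.0
Sum = 263.9 mm
Mean = 263.9 / 8 = 32.99 mm

32.99 mm


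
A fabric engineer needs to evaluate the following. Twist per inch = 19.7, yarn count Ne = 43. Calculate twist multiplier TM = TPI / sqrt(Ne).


Formula: TM = TPI / sqrt(Ne)
Step 1: sqrt(Ne) = sqrt(43) = 6.5574
Step 2: TM = 19.7 / 6.5574 = 3.00

3.00 TM


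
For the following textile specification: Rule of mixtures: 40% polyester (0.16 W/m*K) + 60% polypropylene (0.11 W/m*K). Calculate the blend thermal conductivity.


Formula: Blend property = (fraction_A * property_A) + (fraction_B * property_B)
Step 1: Contribution A = 40/100 * 0.16 W/m*K = 0.064 W/m*K
Step 2: Contribution B = 60/100 * 0.11 W/m*K = 0.066 W/m*K
Step 3: Blend thermal conductivity = 0.064 + 0.066 = 0.13 W/m*K

0.13 W/m*K


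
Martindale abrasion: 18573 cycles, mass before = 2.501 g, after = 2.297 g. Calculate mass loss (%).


Formula: Mass loss% = ((m_before - m_after) / m_before) * 100
Step 1: Mass loss = 2.501 - 2.297 = 0.204 g
Step 2: Ratio = 0.204 / 2.501 = 0.0815674
Step 3: Mass loss% = 0.0815674 * 100 = 8.15674% ≈ 8.16%

8.16%


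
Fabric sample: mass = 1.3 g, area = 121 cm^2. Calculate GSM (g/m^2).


Formula: GSM = mass_g / area_m2
Step 1: Convert area: 121 cm^2 = 121 / 10000 = 0.0121 m^2
Step 2: GSM = 1.3 g / 0.0121 m^2 = 107.4 g/m^2

107.4 g/m^2


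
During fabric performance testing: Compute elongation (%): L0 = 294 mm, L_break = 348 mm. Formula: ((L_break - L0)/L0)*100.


Formula: Elongation (%) = ((L_break - L0) / L0) * 100
Step 1: Extension = 348 - 294 = 54 mm
Step 2: Elongation = (54 / 294) * 100
Step 3: Elongation = 0.183673 * 100 = 18.3673% ≈ 18.4%

18.4%


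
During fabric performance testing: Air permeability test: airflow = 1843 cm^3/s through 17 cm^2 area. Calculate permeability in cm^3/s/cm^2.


Formula: Air Permeability = Airflow / Test Area
AP = 1843 cm^3/s / 17 cm^2
AP = 108.4 cm^3/s/cm^2

108.4 cm^3/s/cm^2


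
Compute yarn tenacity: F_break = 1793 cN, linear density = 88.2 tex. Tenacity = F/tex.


Formula: Tenacity = Breaking force / Linear density
Tenacity = 1793 cN / 88.2 tex
Tenacity = 20.33 cN/tex

20.33 cN/tex


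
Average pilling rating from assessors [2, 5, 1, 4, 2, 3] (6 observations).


Formula: Mean = sum / count
Sum = 2 + 5 + 1 + 4 + 2 + 3 = 17
Mean = 17 / 6 = 2.8

2.8


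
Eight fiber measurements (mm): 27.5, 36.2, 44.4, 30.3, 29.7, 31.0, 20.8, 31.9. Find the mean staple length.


Formula: Mean = sum of lengths / count
Sum = 27.5 + 36.2 + 44.4 + 30.3 + 29.7 + 31.0 + 20.8 + 31.9
Sum = 251.8 mm
Mean = 251.8 / 8 = 31.48 mm

31.48 mm


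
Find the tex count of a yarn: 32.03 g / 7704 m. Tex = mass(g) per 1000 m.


Formula: Tex = (mass_g / length_m) * 1000
Substituting: Tex = (32.03 / 7704) * 1000
Intermediate: 32.03 / 7704 = 0.00415758 g/m
Tex = 0.00415758 * 1000 = 4.16 tex

4.16 tex


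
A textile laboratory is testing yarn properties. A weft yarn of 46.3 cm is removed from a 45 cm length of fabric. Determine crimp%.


Formula: Crimp% = ((L_yarn - L_fabric) / L_fabric) * 100
Step 1: Extension = 46.3 - 45 = 1.3 cm
Step 2: Crimp% = (1.3 / 45) * 100
Step 3: Crimp% = 0.028889 * 100 = 2.8889% ≈ 2.9%

2.9%


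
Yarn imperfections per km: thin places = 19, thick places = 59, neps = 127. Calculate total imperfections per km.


Formula: Total = thin places + thick places + neps
Total = 19 + 59 + 127
Total = 205 imperfections/km

205 imperfections/km


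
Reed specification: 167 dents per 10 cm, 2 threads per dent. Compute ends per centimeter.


Formula: EPC = (dents per 10 cm * ends per dent) / 10
Step 1: Total ends per 10 cm = 167 * 2 = 334
Step 2: EPC = 334 / 10 = 33.4 ends/cm

33.4 ends/cm


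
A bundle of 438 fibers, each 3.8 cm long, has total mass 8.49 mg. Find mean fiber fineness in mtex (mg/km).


Formula: fineness (mtex) = mass (mg) / total length (km) = (mass_mg / total_length_m) * 1000
Step 1: Convert fiber length: 3.8 cm = 0.038 m
Step 2: Total fiber length = 438 * 0.038 = 16.644 m
Step 3: Linear density = 8.49 mg / 16.644 m = 0.5101 mg/m
Step 4: fineness = 0.5101 * 1000 = 510.1 mtex

510.1 mtex


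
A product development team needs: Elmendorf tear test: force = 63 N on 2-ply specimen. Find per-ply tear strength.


Formula: Per-ply strength = Total force / Number of plies
Per-ply = 63 N / 2
Per-ply = 31.5 N

31.5 N


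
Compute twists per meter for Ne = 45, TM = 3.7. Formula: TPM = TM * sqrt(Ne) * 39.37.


Formula: TPM = TM * sqrt(Ne) * 39.37
Step 1: sqrt(Ne) = sqrt(45) = 6.7082
Step 2: TM * sqrt(Ne) = 3.7 * 6.7082 = 24.8203
Step 3: TPM = 24.8203 * 39.37 = 977 twists/m

977 twists/m


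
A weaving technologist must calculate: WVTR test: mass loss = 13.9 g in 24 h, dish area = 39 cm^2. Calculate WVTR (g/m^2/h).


Formula: WVTR = mass_loss / (area * time)
Step 1: Convert area: 39 cm^2 = 0.0039 m^2
Step 2: WVTR = 13.9 g / (0.0039 m^2 * 24 h)
Step 3: WVTR = 13.9 / 0.0936 = 148.5 g/m^2/h

148.5 g/m^2/h


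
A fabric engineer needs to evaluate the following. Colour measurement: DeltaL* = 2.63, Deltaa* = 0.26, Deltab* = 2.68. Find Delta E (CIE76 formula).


Formula: Delta E = sqrt(dL*^2 + da*^2 + db*^2)
Step 1: dL*^2 = 2.63^2 = 6.9169
Step 2: da*^2 = 0.26^2 = 0.0676
Step 3: db*^2 = 2.68^2 = 7.1824
Step 4: Sum = 6.9169 + 0.0676 + 7.1824 = 14.1669
Step 5: Delta E = sqrt(14.1669) = 3.76

3.76 Delta E


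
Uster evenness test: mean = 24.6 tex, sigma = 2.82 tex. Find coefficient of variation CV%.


Formula: CV% = (standard deviation / mean) * 100
Step 1: Ratio = 2.82 / 24.6 = 0.114634
Step 2: CV% = 0.114634 * 100 = 11.4634% ≈ 11.5%

11.5%


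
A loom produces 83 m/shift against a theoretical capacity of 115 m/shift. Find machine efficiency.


Formula: Efficiency% = (Actual output / Theoretical output) * 100
Efficiency% = (83 / 115) * 100
Efficiency% = 0.721739 * 100 = 72.1739% ≈ 72.2%

72.2%


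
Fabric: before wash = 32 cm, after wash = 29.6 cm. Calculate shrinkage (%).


Formula: Shrinkage% = ((L_before - L_after) / L_before) * 100
Step 1: Shrinkage = 32 - 29.6 = 2.4 cm
Step 2: Shrinkage% = (2.4 / 32) * 100
Step 3: Shrinkage% = 0.075 * 100 = 7.5%

7.5%


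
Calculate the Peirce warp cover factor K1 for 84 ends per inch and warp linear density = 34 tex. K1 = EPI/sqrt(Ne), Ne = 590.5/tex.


Formula: K1 = EPI / sqrt(Ne), with Ne = 590.5 / tex_warp
Step 1: Ne = 590.5 / 34 = 17.368
Step 2: sqrt(Ne) = sqrt(17.368) = 4.1675
Step 3: K1 = 84 / 4.1675 = 20.2

20.2


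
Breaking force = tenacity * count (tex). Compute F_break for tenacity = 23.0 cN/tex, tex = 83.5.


Formula: Breaking force = Tenacity * Linear density
F = 23.0 cN/tex * 83.5 tex
F = 1920.50 cN

1920.50 cN


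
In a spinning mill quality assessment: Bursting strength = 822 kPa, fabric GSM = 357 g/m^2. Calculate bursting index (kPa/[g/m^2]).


Formula: Bursting Index = Bursting Strength / Fabric GSM
BI = 822 kPa / 357 g/m^2
BI = 2.303 kPa/(g/m^2)

2.303 kPa/(g/m^2)


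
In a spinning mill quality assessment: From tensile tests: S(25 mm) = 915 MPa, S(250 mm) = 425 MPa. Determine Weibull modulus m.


Formula: m = ln(L1/L2) / ln(S2/S1)
Step 1: ln(L1/L2) = ln(25/250) = -2.30259
Step 2: S2/S1 = 425/915 = 0.46448
Step 3: ln(S2/S1) = ln(0.46448) = -0.76684
Step 4: m = -2.30259 / -0.76684 = 3.00

3.00 (Weibull m)


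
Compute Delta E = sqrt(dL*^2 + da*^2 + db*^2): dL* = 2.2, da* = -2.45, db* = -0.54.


Formula: Delta E = sqrt(dL*^2 + da*^2 + db*^2)
Step 1: dL*^2 = 2.2^2 = 4.84
Step 2: da*^2 = (-2.45)^2 = 6.0025
Step 3: db*^2 = (-0.54)^2 = 0.2916
Step 4: Sum = 4.84 + 6.0025 + 0.2916 = 11.1341
Step 5: Delta E = sqrt(11.1341) = 3.34

3.34 Delta E


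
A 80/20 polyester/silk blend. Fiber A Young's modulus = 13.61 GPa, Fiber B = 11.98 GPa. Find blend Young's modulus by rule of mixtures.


Formula: Blend property = (fraction_A * property_A) + (fraction_B * property_B)
Step 1: Contribution A = 80/100 * 13.61 GPa = 10.888 GPa
Step 2: Contribution B = 20/100 * 11.98 GPa = 2.396 GPa
Step 3: Blend Young's modulus = 10.888 + 2.396 = 13.284 GPa

13.284 GPa


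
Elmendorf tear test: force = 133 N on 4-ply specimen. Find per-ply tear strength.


Formula: Per-ply strength = Total force / Number of plies
Per-ply = 133 N / 4
Per-ply = 33.25 N

33.25 N


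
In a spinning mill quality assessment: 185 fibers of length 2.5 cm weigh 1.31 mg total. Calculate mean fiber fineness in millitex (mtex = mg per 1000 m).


Formula: fineness (mtex) = mass (mg) / total length (km) = (mass_mg / total_length_m) * 1000
Step 1: Convert fiber length: 2.5 cm = 0.025 m
Step 2: Total fiber length = 185 * 0.025 = 4.625 m
Step 3: Linear density = 1.31 mg / 4.625 m = 0.2832 mg/m
Step 4: fineness = 0.2832 * 1000 = 283.2 mtex

283.2 mtex


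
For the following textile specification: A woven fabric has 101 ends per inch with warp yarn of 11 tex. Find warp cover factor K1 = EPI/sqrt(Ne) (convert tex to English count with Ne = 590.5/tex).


Formula: K1 = EPI / sqrt(Ne), with Ne = 590.5 / tex_warp
Step 1: Ne = 590.5 / 11 = 53.682
Step 2: sqrt(Ne) = sqrt(53.682) = 7.3268
Step 3: K1 = 101 / 7.3268 = 13.8

13.8


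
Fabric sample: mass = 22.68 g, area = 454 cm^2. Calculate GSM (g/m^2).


Formula: GSM = mass_g / area_m2
Step 1: Convert area: 454 cm^2 = 454 / 10000 = 0.0454 m^2
Step 2: GSM = 22.68 g / 0.0454 m^2 = 499.6 g/m^2

499.6 g/m^2


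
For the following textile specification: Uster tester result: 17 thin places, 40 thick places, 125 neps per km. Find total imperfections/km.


Formula: Total = thin places + thick places + neps
Total = 17 + 40 + 125
Total = 182 imperfections/km

182 imperfections/km


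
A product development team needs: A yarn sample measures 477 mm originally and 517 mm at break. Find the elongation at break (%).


Formula: Elongation (%) = ((L_break - L0) / L0) * 100
Step 1: Extension = 517 - 477 = 40 mm
Step 2: Elongation = (40 / 477) * 100
Step 3: Elongation = 0.083857 * 100 = 8.3857% ≈ 8.4%

8.4%


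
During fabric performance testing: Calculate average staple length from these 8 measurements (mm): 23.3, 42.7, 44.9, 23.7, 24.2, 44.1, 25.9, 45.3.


Formula: Mean = sum of lengths / count
Sum = 23.3 + 42.7 + 44.9 + 23.7 + 24.2 + 44.1 + 25.9 + 45.3
Sum = 274.1 mm
Mean = 274.1 / 8 = 34.26 mm

34.26 mm


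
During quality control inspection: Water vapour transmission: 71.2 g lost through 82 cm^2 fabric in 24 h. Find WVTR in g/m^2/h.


Formula: WVTR = mass_loss / (area * time)
Step 1: Convert area: 82 cm^2 = 0.0082 m^2
Step 2: WVTR = 71.2 g / (0.0082 m^2 * 24 h)
Step 3: WVTR = 71.2 / 0.1968 = 361.8 g/m^2/h

361.8 g/m^2/h


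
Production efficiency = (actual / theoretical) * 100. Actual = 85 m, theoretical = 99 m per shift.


Formula: Efficiency% = (Actual output / Theoretical output) * 100
Efficiency% = (85 / 99) * 100
Efficiency% = 0.858586 * 100 = 85.8586% ≈ 85.9%

85.9%


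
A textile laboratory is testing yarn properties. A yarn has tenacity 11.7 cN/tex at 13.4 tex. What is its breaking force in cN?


Formula: Breaking force = Tenacity * Linear density
F = 11.7 cN/tex * 13.4 tex
F = 156.78 cN

156.78 cN


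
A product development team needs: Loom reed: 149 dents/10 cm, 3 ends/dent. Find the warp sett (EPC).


Formula: EPC = (dents per 10 cm * ends per dent) / 10
Step 1: Total ends per 10 cm = 149 * 3 = 447
Step 2: EPC = 447 / 10 = 44.7 ends/cm

44.7 ends/cm


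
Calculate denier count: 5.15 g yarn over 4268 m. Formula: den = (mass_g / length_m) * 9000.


Formula: den = (mass_g / length_m) * 9000
Substituting: den = (5.15 / 4268) * 9000
Intermediate: 5.15 / 4268 = 0.00120665 g/m
den = 0.00120665 * 9000 = 10.9 denier

10.9 denier


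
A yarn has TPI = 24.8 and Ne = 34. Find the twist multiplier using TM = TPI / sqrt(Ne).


Formula: TM = TPI / sqrt(Ne)
Step 1: sqrt(Ne) = sqrt(34) = 5.831
Step 2: TM = 24.8 / 5.831 = 4.25

4.25 TM


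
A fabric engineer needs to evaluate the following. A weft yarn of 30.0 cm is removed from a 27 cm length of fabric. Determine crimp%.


Formula: Crimp% = ((L_yarn - L_fabric) / L_fabric) * 100
Step 1: Extension = 30.0 - 27 = 3.0 cm
Step 2: Crimp% = (3.0 / 27) * 100
Step 3: Crimp% = 0.111111 * 100 = 11.1111% ≈ 11.1%

11.1%


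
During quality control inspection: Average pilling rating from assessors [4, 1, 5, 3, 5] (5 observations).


Formula: Mean = sum / count
Sum = 4 + 1 + 5 + 3 + 5 = 18
Mean = 18 / 5 = 3.6

3.6


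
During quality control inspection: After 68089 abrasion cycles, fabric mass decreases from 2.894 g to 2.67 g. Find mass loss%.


Formula: Mass loss% = ((m_before - m_after) / m_before) * 100
Step 1: Mass loss = 2.894 - 2.67 = 0.224 g
Step 2: Ratio = 0.224 / 2.894 = 0.0774015
Step 3: Mass loss% = 0.0774015 * 100 = 7.74015% ≈ 7.74%

7.74%


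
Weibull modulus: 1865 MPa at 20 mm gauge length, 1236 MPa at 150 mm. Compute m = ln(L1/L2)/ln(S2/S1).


Formula: m = ln(L1/L2) / ln(S2/S1)
Step 1: ln(L1/L2) = ln(20/150) = -2.01490
Step 2: S2/S1 = 1236/1865 = 0.66273
Step 3: ln(S2/S1) = ln(0.66273) = -0.41139
Step 4: m = -2.01490 / -0.41139 = 4.90

4.90 (Weibull m)


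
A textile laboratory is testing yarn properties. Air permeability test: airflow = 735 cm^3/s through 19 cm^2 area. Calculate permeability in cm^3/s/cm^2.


Formula: Air Permeability = Airflow / Test Area
AP = 735 cm^3/s / 19 cm^2
AP = 38.7 cm^3/s/cm^2

38.7 cm^3/s/cm^2


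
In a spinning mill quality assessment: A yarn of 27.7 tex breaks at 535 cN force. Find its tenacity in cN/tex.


Formula: Tenacity = Breaking force / Linear density
Tenacity = 535 cN / 27.7 tex
Tenacity = 19.31 cN/tex

19.31 cN/tex


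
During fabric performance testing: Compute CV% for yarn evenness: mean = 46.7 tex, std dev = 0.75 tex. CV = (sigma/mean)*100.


Formula: CV% = (standard deviation / mean) * 100
Step 1: Ratio = 0.75 / 46.7 = 0.01606
Step 2: CV% = 0.01606 * 100 = 1.606% ≈ 1.6%

1.6%


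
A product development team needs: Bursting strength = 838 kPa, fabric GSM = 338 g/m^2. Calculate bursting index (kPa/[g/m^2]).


Formula: Bursting Index = Bursting Strength / Fabric GSM
BI = 838 kPa / 338 g/m^2
BI = 2.479 kPa/(g/m^2)

2.479 kPa/(g/m^2)


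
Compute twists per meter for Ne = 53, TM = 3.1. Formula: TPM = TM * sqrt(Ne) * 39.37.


Formula: TPM = TM * sqrt(Ne) * 39.37
Step 1: sqrt(Ne) = sqrt(53) = 7.2801
Step 2: TM * sqrt(Ne) = 3.1 * 7.2801 = 22.5683
Step 3: TPM = 22.5683 * 39.37 = 889 twists/m

889 twists/m


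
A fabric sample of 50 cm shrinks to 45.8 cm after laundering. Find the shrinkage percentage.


Formula: Shrinkage% = ((L_before - L_after) / L_before) * 100
Step 1: Shrinkage = 50 - 45.8 = 4.2 cm
Step 2: Shrinkage% = (4.2 / 50) * 100
Step 3: Shrinkage% = 0.084 * 100 = 8.4%

8.4%


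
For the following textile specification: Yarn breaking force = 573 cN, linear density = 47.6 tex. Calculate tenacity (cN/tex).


Formula: Tenacity = Breaking force / Linear density
Tenacity = 573 cN / 47.6 tex
Tenacity = 12.04 cN/tex

12.04 cN/tex


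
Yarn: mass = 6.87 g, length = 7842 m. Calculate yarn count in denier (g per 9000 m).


Formula: den = (mass_g / length_m) * 9000
Substituting: den = (6.87 / 7842) * 9000
Intermediate: 6.87 / 7842 = 0.00087605 g/m
den = 0.00087605 * 9000 = 7.9 denier

7.9 denier


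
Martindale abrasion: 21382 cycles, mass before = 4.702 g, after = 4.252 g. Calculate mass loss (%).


Formula: Mass loss% = ((m_before - m_after) / m_before) * 100
Step 1: Mass loss = 4.702 - 4.252 = 0.45 g
Step 2: Ratio = 0.45 / 4.702 = 0.095704
Step 3: Mass loss% = 0.095704 * 100 = 9.5704% ≈ 9.57%

9.57%


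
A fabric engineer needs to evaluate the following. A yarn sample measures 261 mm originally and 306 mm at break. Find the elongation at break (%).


Formula: Elongation (%) = ((L_break - L0) / L0) * 100
Step 1: Extension = 306 - 261 = 45 mm
Step 2: Elongation = (45 / 261) * 100
Step 3: Elongation = 0.172414 * 100 = 17.2414% ≈ 17.2%

17.2%


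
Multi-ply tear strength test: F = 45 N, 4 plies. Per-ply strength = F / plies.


Formula: Per-ply strength = Total force / Number of plies
Per-ply = 45 N / 4
Per-ply = 11.25 N

11.25 N


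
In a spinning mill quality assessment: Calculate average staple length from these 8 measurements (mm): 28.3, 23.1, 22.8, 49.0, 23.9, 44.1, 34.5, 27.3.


Formula: Mean = sum of lengths / count
Sum = 28.3 + 23.1 + 22.8 + 49.0 + 23.9 + 44.1 + 34.5 + 27.3
Sum = 253.0 mm
Mean = 253.0 / 8 = 31.63 mm

31.63 mm


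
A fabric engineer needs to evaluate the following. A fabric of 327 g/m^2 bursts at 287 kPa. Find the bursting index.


Formula: Bursting Index = Bursting Strength / Fabric GSM
BI = 287 kPa / 327 g/m^2
BI = 0.878 kPa/(g/m^2)

0.878 kPa/(g/m^2)


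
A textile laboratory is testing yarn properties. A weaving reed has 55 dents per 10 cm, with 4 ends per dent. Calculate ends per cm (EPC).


Formula: EPC = (dents per 10 cm * ends per dent) / 10
Step 1: Total ends per 10 cm = 55 * 4 = 220
Step 2: EPC = 220 / 10 = 22.0 ends/cm

22.0 ends/cm


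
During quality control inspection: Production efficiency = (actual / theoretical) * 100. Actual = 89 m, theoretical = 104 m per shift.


Formula: Efficiency% = (Actual output / Theoretical output) * 100
Efficiency% = (89 / 104) * 100
Efficiency% = 0.855769 * 100 = 85.5769% ≈ 85.6%

85.6%


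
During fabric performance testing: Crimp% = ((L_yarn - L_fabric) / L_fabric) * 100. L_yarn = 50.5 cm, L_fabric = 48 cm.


Formula: Crimp% = ((L_yarn - L_fabric) / L_fabric) * 100
Step 1: Extension = 50.5 - 48 = 2.5 cm
Step 2: Crimp% = (2.5 / 48) * 100
Step 3: Crimp% = 0.052083 * 100 = 5.2083% ≈ 5.2%

5.2%


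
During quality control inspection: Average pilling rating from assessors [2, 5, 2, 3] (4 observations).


Formula: Mean = sum / count
Sum = 2 + 5 + 2 + 3 = 12
Mean = 12 / 4 = 3.0

3.0


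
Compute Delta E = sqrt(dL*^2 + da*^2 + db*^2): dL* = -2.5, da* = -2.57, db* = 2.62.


Formula: Delta E = sqrt(dL*^2 + da*^2 + db*^2)
Step 1: dL*^2 = (-2.5)^2 = 6.25
Step 2: da*^2 = (-2.57)^2 = 6.6049
Step 3: db*^2 = 2.62^2 = 6.8644
Step 4: Sum = 6.25 + 6.6049 + 6.8644 = 19.7193
Step 5: Delta E = sqrt(19.7193) = 4.44

4.44 Delta E


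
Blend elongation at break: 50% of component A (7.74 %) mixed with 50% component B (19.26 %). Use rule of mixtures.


Formula: Blend property = (fraction_A * property_A) + (fraction_B * property_B)
Step 1: Contribution A = 50/100 * 7.74 % = 3.87 %
Step 2: Contribution B = 50/100 * 19.26 % = 9.63 %
Step 3: Blend elongation at break = 3.87 + 9.63 = 13.5 %

13.5 %


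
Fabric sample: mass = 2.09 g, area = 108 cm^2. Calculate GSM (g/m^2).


Formula: GSM = mass_g / area_m2
Step 1: Convert area: 108 cm^2 = 108 / 10000 = 0.0108 m^2
Step 2: GSM = 2.09 g / 0.0108 m^2 = 193.5 g/m^2

193.5 g/m^2


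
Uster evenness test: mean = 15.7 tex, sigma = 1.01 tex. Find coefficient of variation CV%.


Formula: CV% = (standard deviation / mean) * 100
Step 1: Ratio = 1.01 / 15.7 = 0.064331
Step 2: CV% = 0.064331 * 100 = 6.4331% ≈ 6.4%

6.4%


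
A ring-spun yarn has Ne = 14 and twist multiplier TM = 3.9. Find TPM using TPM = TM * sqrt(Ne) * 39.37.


Formula: TPM = TM * sqrt(Ne) * 39.37
Step 1: sqrt(Ne) = sqrt(14) = 3.7417
Step 2: TM * sqrt(Ne) = 3.9 * 3.7417 = 14.5926
Step 3: TPM = 14.5926 * 39.37 = 575 twists/m

575 twists/m


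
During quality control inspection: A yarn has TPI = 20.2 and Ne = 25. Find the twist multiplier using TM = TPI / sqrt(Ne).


Formula: TM = TPI / sqrt(Ne)
Step 1: sqrt(Ne) = sqrt(25) = 5
Step 2: TM = 20.2 / 5 = 4.04

4.04 TM


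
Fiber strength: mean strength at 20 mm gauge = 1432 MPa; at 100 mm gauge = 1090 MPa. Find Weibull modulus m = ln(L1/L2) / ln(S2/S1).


Formula: m = ln(L1/L2) / ln(S2/S1)
Step 1: ln(L1/L2) = ln(20/100) = -1.60944
Step 2: S2/S1 = 1090/1432 = 0.76117
Step 3: ln(S2/S1) = ln(0.76117) = -0.27290
Step 4: m = -1.60944 / -0.27290 = 5.90

5.90 (Weibull m)


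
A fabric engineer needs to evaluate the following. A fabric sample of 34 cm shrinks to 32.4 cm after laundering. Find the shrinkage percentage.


Formula: Shrinkage% = ((L_before - L_after) / L_before) * 100
Step 1: Shrinkage = 34 - 32.4 = 1.6 cm
Step 2: Shrinkage% = (1.6 / 34) * 100
Step 3: Shrinkage% = 0.047059 * 100 = 4.7059% ≈ 4.7%

4.7%


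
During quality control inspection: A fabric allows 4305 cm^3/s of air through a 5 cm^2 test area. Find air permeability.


Formula: Air Permeability = Airflow / Test Area
AP = 4305 cm^3/s / 5 cm^2
AP = 861.0 cm^3/s/cm^2

861.0 cm^3/s/cm^2


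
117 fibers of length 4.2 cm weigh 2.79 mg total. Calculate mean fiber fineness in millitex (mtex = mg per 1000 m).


Formula: fineness (mtex) = mass (mg) / total length (km) = (mass_mg / total_length_m) * 1000
Step 1: Convert fiber length: 4.2 cm = 0.042 m
Step 2: Total fiber length = 117 * 0.042 = 4.914 m
Step 3: Linear density = 2.79 mg / 4.914 m = 0.5678 mg/m
Step 4: fineness = 0.5678 * 1000 = 567.8 mtex

567.8 mtex


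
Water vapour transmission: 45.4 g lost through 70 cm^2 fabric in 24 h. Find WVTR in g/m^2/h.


Formula: WVTR = mass_loss / (area * time)
Step 1: Convert area: 70 cm^2 = 0.007 m^2
Step 2: WVTR = 45.4 g / (0.007 m^2 * 24 h)
Step 3: WVTR = 45.4 / 0.168 = 270.2 g/m^2/h

270.2 g/m^2/h


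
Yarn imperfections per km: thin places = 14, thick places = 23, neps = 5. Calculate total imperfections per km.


Formula: Total = thin places + thick places + neps
Total = 14 + 23 + 5
Total = 42 imperfections/km

42 imperfections/km


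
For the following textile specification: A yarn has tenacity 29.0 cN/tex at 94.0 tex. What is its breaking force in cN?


Formula: Breaking force = Tenacity * Linear density
F = 29.0 cN/tex * 94.0 tex
F = 2726.00 cN

2726.00 cN


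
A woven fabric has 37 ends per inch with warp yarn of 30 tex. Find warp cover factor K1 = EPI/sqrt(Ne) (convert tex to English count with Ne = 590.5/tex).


Formula: K1 = EPI / sqrt(Ne), with Ne = 590.5 / tex_warp
Step 1: Ne = 590.5 / 30 = 19.683
Step 2: sqrt(Ne) = sqrt(19.683) = 4.4366
Step 3: K1 = 37 / 4.4366 = 8.3

8.3


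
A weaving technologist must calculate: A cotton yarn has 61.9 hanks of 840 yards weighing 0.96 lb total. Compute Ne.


Formula: Ne = hanks / mass_lb
Substituting: Ne = 61.9 / 0.96
Ne = 64.5

64.5 Ne


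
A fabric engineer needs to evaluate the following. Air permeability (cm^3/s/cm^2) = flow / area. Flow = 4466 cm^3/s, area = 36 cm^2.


Formula: Air Permeability = Airflow / Test Area
AP = 4466 cm^3/s / 36 cm^2
AP = 124.1 cm^3/s/cm^2

124.1 cm^3/s/cm^2


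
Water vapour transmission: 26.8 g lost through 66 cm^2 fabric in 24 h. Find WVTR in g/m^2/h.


Formula: WVTR = mass_loss / (area * time)
Step 1: Convert area: 66 cm^2 = 0.0066 m^2
Step 2: WVTR = 26.8 g / (0.0066 m^2 * 24 h)
Step 3: WVTR = 26.8 / 0.1584 = 169.2 g/m^2/h

169.2 g/m^2/h


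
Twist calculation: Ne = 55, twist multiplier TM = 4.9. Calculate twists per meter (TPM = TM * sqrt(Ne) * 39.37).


Formula: TPM = TM * sqrt(Ne) * 39.37
Step 1: sqrt(Ne) = sqrt(55) = 7.4162
Step 2: TM * sqrt(Ne) = 4.9 * 7.4162 = 36.3394
Step 3: TPM = 36.3394 * 39.37 = 1431 twists/m

1431 twists/m


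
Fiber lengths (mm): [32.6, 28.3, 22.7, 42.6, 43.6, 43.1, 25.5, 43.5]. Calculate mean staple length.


Formula: Mean = sum of lengths / count
Sum = 32.6 + 28.3 + 22.7 + 42.6 + 43.6 + 43.1 + 25.5 + 43.5
Sum = 281.9 mm
Mean = 281.9 / 8 = 35.24 mm

35.24 mm


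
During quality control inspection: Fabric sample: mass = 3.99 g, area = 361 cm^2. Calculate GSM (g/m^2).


Formula: GSM = mass_g / area_m2
Step 1: Convert area: 361 cm^2 = 361 / 10000 = 0.0361 m^2
Step 2: GSM = 3.99 g / 0.0361 m^2 = 110.5 g/m^2

110.5 g/m^2


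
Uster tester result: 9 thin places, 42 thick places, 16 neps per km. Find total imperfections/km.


Formula: Total = thin places + thick places + neps
Total = 9 + 42 + 16
Total = 67 imperfections/km

67 imperfections/km


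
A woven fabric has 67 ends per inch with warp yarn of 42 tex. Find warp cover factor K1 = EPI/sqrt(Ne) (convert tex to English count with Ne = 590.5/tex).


Formula: K1 = EPI / sqrt(Ne), with Ne = 590.5 / tex_warp
Step 1: Ne = 590.5 / 42 = 14.06
Step 2: sqrt(Ne) = sqrt(14.06) = 3.7497
Step 3: K1 = 67 / 3.7497 = 17.9

17.9


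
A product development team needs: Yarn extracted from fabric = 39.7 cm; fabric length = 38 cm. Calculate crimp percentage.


Formula: Crimp% = ((L_yarn - L_fabric) / L_fabric) * 100
Step 1: Extension = 39.7 - 38 = 1.7 cm
Step 2: Crimp% = (1.7 / 38) * 100
Step 3: Crimp% = 0.044737 * 100 = 4.4737% ≈ 4.5%

4.5%


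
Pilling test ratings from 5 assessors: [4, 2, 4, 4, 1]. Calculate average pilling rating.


Formula: Mean = sum / count
Sum = 4 + 2 + 4 + 4 + 1 = 15
Mean = 15 / 5 = 3.0

3.0


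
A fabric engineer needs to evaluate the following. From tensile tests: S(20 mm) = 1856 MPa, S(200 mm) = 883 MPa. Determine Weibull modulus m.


Formula: m = ln(L1/L2) / ln(S2/S1)
Step 1: ln(L1/L2) = ln(20/200) = -2.30259
Step 2: S2/S1 = 883/1856 = 0.47575
Step 3: ln(S2/S1) = ln(0.47575) = -0.74286
Step 4: m = -2.30259 / -0.74286 = 3.10

3.10 (Weibull m)


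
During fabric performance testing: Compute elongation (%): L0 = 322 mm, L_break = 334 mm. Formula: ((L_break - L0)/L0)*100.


Formula: Elongation (%) = ((L_break - L0) / L0) * 100
Step 1: Extension = 334 - 322 = 12 mm
Step 2: Elongation = (12 / 322) * 100
Step 3: Elongation = 0.037267 * 100 = 3.7267% ≈ 3.7%

3.7%


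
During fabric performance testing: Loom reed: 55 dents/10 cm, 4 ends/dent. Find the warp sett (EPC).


Formula: EPC = (dents per 10 cm * ends per dent) / 10
Step 1: Total ends per 10 cm = 55 * 4 = 220
Step 2: EPC = 220 / 10 = 22.0 ends/cm

22.0 ends/cm


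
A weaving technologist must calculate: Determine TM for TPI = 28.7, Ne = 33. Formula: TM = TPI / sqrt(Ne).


Formula: TM = TPI / sqrt(Ne)
Step 1: sqrt(Ne) = sqrt(33) = 5.7446
Step 2: TM = 28.7 / 5.7446 = 5.00

5.00 TM


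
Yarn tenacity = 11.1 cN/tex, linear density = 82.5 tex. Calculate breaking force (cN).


Formula: Breaking force = Tenacity * Linear density
F = 11.1 cN/tex * 82.5 tex
F = 915.75 cN

915.75 cN


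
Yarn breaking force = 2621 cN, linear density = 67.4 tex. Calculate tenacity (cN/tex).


Formula: Tenacity = Breaking force / Linear density
Tenacity = 2621 cN / 67.4 tex
Tenacity = 38.89 cN/tex

38.89 cN/tex


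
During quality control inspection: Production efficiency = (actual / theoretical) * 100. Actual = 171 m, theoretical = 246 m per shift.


Formula: Efficiency% = (Actual output / Theoretical output) * 100
Efficiency% = (171 / 246) * 100
Efficiency% = 0.695122 * 100 = 69.5122% ≈ 69.5%

69.5%


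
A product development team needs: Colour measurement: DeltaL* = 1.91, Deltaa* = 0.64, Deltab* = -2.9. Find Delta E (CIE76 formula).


Formula: Delta E = sqrt(dL*^2 + da*^2 + db*^2)
Step 1: dL*^2 = 1.91^2 = 3.6481
Step 2: da*^2 = 0.64^2 = 0.4096
Step 3: db*^2 = (-2.9)^2 = 8.41
Step 4: Sum = 3.6481 + 0.4096 + 8.41 = 12.4677
Step 5: Delta E = sqrt(12.4677) = 3.53

3.53 Delta E


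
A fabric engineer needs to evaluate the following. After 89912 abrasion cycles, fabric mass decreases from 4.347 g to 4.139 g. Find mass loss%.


Formula: Mass loss% = ((m_before - m_after) / m_before) * 100
Step 1: Mass loss = 4.347 - 4.139 = 0.208 g
Step 2: Ratio = 0.208 / 4.347 = 0.0478491
Step 3: Mass loss% = 0.0478491 * 100 = 4.78491% ≈ 4.78%

4.78%


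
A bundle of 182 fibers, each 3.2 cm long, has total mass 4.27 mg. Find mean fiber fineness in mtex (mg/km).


Formula: fineness (mtex) = mass (mg) / total length (km) = (mass_mg / total_length_m) * 1000
Step 1: Convert fiber length: 3.2 cm = 0.032 m
Step 2: Total fiber length = 182 * 0.032 = 5.824 m
Step 3: Linear density = 4.27 mg / 5.824 m = 0.7332 mg/m
Step 4: fineness = 0.7332 * 1000 = 733.2 mtex

733.2 mtex


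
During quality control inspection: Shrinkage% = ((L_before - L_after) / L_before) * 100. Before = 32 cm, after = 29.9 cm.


Formula: Shrinkage% = ((L_before - L_after) / L_before) * 100
Step 1: Shrinkage = 32 - 29.9 = 2.1 cm
Step 2: Shrinkage% = (2.1 / 32) * 100
Step 3: Shrinkage% = 0.065625 * 100 = 6.5625% ≈ 6.6%

6.6%


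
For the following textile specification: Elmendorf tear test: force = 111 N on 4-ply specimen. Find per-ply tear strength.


Formula: Per-ply strength = Total force / Number of plies
Per-ply = 111 N / 4
Per-ply = 27.75 N

27.75 N


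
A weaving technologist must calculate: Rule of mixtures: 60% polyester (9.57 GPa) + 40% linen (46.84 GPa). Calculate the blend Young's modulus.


Formula: Blend property = (fraction_A * property_A) + (fraction_B * property_B)
Step 1: Contribution A = 60/100 * 9.57 GPa = 5.742 GPa
Step 2: Contribution B = 40/100 * 46.84 GPa = 18.736 GPa
Step 3: Blend Young's modulus = 5.742 + 18.736 = 24.478 GPa

24.478 GPa


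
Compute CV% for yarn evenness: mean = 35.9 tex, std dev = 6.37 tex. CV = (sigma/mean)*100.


Formula: CV% = (standard deviation / mean) * 100
Step 1: Ratio = 6.37 / 35.9 = 0.177437
Step 2: CV% = 0.177437 * 100 = 17.7437% ≈ 17.7%

17.7%


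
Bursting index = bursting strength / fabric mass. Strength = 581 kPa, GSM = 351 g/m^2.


Formula: Bursting Index = Bursting Strength / Fabric GSM
BI = 581 kPa / 351 g/m^2
BI = 1.655 kPa/(g/m^2)

1.655 kPa/(g/m^2)


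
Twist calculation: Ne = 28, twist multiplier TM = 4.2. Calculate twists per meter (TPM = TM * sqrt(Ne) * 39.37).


Formula: TPM = TM * sqrt(Ne) * 39.37
Step 1: sqrt(Ne) = sqrt(28) = 5.2915
Step 2: TM * sqrt(Ne) = 4.2 * 5.2915 = 22.2243
Step 3: TPM = 22.2243 * 39.37 = 875 twists/m

875 twists/m


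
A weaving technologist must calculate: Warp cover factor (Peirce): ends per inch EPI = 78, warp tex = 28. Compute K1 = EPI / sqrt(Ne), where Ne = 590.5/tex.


Formula: K1 = EPI / sqrt(Ne), with Ne = 590.5 / tex_warp
Step 1: Ne = 590.5 / 28 = 21.089
Step 2: sqrt(Ne) = sqrt(21.089) = 4.5923
Step 3: K1 = 78 / 4.5923 = 17.0

17.0


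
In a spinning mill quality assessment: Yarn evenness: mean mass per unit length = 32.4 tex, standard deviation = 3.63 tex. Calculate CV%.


Formula: CV% = (standard deviation / mean) * 100
Step 1: Ratio = 3.63 / 32.4 = 0.112037
Step 2: CV% = 0.112037 * 100 = 11.2037% ≈ 11.2%

11.2%


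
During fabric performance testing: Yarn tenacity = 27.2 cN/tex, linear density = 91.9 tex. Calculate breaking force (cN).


Formula: Breaking force = Tenacity * Linear density
F = 27.2 cN/tex * 91.9 tex
F = 2499.68 cN

2499.68 cN


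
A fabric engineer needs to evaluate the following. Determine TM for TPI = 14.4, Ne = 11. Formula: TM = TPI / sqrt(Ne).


Formula: TM = TPI / sqrt(Ne)
Step 1: sqrt(Ne) = sqrt(11) = 3.3166
Step 2: TM = 14.4 / 3.3166 = 4.34

4.34 TM


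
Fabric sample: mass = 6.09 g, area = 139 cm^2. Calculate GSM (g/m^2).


Formula: GSM = mass_g / area_m2
Step 1: Convert area: 139 cm^2 = 139 / 10000 = 0.0139 m^2
Step 2: GSM = 6.09 g / 0.0139 m^2 = 438.1 g/m^2

438.1 g/m^2


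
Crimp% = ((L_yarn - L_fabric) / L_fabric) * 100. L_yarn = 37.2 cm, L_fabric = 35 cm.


Formula: Crimp% = ((L_yarn - L_fabric) / L_fabric) * 100
Step 1: Extension = 37.2 - 35 = 2.2 cm
Step 2: Crimp% = (2.2 / 35) * 100
Step 3: Crimp% = 0.062857 * 100 = 6.2857% ≈ 6.3%

6.3%


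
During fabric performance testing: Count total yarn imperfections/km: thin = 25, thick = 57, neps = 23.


Formula: Total = thin places + thick places + neps
Total = 25 + 57 + 23
Total = 105 imperfections/km

105 imperfections/km


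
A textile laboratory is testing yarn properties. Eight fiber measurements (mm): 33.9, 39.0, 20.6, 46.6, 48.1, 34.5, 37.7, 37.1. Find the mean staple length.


Formula: Mean = sum of lengths / count
Sum = 33.9 + 39.0 + 20.6 + 46.6 + 48.1 + 34.5 + 37.7 + 37.1
Sum = 297.5 mm
Mean = 297.5 / 8 = 37.19 mm

37.19 mm


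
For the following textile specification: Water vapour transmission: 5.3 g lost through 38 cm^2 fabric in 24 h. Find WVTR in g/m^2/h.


Formula: WVTR = mass_loss / (area * time)
Step 1: Convert area: 38 cm^2 = 0.0038 m^2
Step 2: WVTR = 5.3 g / (0.0038 m^2 * 24 h)
Step 3: WVTR = 5.3 / 0.0912 = 58.1 g/m^2/h

58.1 g/m^2/h


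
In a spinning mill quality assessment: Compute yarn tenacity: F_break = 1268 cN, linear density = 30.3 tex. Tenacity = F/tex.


Formula: Tenacity = Breaking force / Linear density
Tenacity = 1268 cN / 30.3 tex
Tenacity = 41.85 cN/tex

41.85 cN/tex


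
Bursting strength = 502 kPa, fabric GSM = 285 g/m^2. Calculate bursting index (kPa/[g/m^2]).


Formula: Bursting Index = Bursting Strength / Fabric GSM
BI = 502 kPa / 285 g/m^2
BI = 1.761 kPa/(g/m^2)

1.761 kPa/(g/m^2)


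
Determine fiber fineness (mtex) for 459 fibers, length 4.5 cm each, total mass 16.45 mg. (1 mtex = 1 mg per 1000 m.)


Formula: fineness (mtex) = mass (mg) / total length (km) = (mass_mg / total_length_m) * 1000
Step 1: Convert fiber length: 4.5 cm = 0.045 m
Step 2: Total fiber length = 459 * 0.045 = 20.655 m
Step 3: Linear density = 16.45 mg / 20.655 m = 0.7964 mg/m
Step 4: fineness = 0.7964 * 1000 = 796.4 mtex

796.4 mtex
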